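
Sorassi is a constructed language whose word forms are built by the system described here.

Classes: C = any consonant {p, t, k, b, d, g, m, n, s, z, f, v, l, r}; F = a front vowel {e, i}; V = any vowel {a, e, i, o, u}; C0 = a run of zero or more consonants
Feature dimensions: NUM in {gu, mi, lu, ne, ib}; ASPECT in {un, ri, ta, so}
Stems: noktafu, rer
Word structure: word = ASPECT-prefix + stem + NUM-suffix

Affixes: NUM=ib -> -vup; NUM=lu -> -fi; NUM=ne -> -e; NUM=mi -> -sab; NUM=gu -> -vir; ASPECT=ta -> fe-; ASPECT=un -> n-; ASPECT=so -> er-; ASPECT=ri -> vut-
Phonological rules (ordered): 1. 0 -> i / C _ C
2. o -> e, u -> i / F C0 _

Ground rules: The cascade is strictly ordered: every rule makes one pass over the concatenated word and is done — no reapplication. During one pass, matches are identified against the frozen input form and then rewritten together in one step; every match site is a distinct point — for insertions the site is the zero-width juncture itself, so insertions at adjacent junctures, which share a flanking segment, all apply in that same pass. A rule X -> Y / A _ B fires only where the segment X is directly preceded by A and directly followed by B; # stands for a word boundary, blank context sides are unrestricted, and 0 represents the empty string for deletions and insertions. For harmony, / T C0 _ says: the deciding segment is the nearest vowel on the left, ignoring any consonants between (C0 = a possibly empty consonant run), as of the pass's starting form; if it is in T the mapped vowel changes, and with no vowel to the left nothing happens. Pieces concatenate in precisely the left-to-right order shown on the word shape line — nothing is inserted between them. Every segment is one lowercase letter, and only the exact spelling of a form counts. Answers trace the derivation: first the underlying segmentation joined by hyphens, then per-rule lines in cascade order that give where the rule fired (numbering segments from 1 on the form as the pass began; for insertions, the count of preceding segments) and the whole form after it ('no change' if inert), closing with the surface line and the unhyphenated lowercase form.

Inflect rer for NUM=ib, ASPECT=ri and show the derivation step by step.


underlying: vut-rer-vup
1. 0 -> i / C _ C: inserts after position(s) 3, 6: vutirerivup
2. o -> e, u -> i / F C0 _: fires at position(s) 10: vutirerivip
surface: vutirerivip


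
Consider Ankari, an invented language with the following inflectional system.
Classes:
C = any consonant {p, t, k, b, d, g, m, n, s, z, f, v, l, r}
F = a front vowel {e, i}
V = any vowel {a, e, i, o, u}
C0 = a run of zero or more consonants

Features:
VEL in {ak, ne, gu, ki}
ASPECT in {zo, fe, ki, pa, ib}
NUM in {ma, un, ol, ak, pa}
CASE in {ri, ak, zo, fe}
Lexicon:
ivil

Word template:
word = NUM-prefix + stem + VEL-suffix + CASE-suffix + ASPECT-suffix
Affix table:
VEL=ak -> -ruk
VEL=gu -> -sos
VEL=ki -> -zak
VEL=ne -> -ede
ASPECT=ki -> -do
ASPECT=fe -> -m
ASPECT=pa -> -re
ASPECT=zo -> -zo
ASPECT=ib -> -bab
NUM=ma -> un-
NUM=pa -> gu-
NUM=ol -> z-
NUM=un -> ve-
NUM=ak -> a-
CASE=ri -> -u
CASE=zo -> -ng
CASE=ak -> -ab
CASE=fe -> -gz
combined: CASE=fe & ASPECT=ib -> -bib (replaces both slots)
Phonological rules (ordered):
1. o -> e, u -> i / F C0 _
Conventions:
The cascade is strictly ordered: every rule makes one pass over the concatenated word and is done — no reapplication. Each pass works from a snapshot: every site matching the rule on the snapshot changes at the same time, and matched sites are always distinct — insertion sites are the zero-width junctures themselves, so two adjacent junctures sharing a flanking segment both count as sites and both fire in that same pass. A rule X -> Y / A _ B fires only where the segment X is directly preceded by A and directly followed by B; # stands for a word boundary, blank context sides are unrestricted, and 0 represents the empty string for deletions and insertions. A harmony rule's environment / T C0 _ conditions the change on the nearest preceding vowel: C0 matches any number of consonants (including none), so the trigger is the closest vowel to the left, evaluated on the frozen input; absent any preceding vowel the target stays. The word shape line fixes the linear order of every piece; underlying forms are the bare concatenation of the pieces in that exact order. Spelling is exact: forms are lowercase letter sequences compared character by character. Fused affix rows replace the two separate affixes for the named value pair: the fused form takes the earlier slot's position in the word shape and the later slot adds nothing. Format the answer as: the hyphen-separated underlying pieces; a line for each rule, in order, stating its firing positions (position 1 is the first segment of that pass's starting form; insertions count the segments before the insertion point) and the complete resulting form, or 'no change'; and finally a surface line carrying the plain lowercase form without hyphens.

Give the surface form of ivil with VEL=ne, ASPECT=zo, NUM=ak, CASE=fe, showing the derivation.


underlying: a-ivil-ede-gz-zo
1. o -> e, u -> i / F C0 _: fires at position(s) 12: aiviledegzze
surface: aiviledegzze


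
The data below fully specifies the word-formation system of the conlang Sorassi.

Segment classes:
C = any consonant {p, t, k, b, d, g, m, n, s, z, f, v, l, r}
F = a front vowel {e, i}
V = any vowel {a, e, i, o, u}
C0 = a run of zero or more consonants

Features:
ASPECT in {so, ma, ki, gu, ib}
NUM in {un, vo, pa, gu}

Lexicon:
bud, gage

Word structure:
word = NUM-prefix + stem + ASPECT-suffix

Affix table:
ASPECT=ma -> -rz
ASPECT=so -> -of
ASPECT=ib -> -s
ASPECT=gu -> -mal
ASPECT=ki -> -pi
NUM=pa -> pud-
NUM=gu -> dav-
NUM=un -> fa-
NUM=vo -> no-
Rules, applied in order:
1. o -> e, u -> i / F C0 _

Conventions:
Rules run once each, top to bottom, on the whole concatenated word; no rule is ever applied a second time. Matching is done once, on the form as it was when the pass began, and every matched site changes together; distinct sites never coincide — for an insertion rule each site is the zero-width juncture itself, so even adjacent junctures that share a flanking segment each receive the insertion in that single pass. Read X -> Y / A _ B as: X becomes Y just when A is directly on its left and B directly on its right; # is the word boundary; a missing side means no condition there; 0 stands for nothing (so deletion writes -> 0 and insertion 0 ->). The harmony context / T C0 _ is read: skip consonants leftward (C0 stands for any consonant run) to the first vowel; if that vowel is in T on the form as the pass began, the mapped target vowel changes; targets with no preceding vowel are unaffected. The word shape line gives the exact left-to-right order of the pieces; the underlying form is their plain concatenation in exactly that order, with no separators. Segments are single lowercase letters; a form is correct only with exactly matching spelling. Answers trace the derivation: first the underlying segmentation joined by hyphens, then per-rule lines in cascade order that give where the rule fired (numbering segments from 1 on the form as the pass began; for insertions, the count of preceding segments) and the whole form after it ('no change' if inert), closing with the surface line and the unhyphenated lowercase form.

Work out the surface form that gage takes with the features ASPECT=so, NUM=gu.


underlying: dav-gage-of
1. o -> e, u -> i / F C0 _: fires at position(s) 8: davgageef
surface: davgageef


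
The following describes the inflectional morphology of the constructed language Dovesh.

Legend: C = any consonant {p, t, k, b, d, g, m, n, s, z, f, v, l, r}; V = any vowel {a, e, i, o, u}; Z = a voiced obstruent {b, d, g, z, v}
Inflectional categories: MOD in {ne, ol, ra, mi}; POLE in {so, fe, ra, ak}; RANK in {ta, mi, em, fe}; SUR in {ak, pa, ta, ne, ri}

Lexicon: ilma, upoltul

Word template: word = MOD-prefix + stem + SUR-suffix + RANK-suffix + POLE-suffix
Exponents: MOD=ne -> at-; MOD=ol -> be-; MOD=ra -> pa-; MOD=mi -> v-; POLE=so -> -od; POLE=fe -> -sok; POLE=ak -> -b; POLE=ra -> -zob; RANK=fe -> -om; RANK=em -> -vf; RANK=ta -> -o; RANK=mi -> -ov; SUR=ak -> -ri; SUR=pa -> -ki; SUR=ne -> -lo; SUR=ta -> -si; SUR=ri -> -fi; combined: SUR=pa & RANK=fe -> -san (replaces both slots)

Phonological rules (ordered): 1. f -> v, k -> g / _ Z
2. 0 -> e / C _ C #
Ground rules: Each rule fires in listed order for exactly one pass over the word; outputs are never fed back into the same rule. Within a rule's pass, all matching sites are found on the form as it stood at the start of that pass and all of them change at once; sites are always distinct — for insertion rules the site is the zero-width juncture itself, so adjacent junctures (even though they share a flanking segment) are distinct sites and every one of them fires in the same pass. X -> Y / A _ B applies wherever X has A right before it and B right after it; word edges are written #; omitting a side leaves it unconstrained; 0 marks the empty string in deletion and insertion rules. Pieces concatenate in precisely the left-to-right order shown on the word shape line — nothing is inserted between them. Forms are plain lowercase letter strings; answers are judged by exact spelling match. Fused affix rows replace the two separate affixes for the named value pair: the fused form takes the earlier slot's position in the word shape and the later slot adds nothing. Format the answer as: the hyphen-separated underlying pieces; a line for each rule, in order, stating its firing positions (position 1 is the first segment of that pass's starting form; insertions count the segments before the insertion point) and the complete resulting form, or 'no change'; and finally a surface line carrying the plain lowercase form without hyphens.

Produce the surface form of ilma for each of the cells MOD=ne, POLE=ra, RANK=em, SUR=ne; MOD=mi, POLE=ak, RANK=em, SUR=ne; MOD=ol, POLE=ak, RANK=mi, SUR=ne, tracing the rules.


cell MOD=ne, POLE=ra, RANK=em, SUR=ne:
underlying: at-ilma-lo-vf-zob
1. f -> v, k -> g / _ Z: fires at position(s) 10: atilmalovvzob
2. 0 -> e / C _ C #: no change
surface: atilmalovvzob

cell MOD=mi, POLE=ak, RANK=em, SUR=ne:
underlying: v-ilma-lo-vf-b
1. f -> v, k -> g / _ Z: fires at position(s) 9: vilmalovvb
2. 0 -> e / C _ C #: inserts after position(s) 9: vilmalovveb
surface: vilmalovveb

cell MOD=ol, POLE=ak, RANK=mi, SUR=ne:
underlying: be-ilma-lo-ov-b
1. f -> v, k -> g / _ Z: no change
2. 0 -> e / C _ C #: inserts after position(s) 10: beilmalooveb
surface: beilmalooveb


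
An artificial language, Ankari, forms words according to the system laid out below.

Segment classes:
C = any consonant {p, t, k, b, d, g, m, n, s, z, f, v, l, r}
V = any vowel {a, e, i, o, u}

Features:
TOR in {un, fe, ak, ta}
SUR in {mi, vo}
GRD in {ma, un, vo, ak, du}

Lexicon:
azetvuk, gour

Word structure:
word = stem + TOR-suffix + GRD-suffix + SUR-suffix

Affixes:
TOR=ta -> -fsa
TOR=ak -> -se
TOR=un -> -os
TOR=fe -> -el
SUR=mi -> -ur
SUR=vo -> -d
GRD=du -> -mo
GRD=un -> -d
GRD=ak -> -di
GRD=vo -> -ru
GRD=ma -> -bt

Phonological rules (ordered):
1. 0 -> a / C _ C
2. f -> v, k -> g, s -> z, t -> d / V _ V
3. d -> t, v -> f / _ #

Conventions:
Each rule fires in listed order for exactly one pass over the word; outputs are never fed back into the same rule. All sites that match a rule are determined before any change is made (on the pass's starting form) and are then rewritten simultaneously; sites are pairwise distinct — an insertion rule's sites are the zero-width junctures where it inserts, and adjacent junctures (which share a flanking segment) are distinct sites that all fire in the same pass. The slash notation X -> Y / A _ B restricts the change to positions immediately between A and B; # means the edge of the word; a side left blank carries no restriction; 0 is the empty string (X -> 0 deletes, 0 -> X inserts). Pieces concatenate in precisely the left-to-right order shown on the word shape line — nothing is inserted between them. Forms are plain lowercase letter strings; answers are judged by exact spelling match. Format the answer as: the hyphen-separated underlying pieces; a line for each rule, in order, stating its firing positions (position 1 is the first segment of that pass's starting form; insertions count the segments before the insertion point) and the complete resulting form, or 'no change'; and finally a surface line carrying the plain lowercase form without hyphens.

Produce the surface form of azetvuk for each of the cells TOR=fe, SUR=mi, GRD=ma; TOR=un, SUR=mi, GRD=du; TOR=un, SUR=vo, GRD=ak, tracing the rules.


cell TOR=fe, SUR=mi, GRD=ma:
underlying: azetvuk-el-bt-ur
1. 0 -> a / C _ C: inserts after position(s) 4, 9, 10: azetavukelabatur
2. f -> v, k -> g, s -> z, t -> d / V _ V: fires at position(s) 4, 8, 14: azedavugelabadur
3. d -> t, v -> f / _ #: no change
surface: azedavugelabadur

cell TOR=un, SUR=mi, GRD=du:
underlying: azetvuk-os-mo-ur
1. 0 -> a / C _ C: inserts after position(s) 4, 9: azetavukosamour
2. f -> v, k -> g, s -> z, t -> d / V _ V: fires at position(s) 4, 8, 10: azedavugozamour
3. d -> t, v -> f / _ #: no change
surface: azedavugozamour

cell TOR=un, SUR=vo, GRD=ak:
underlying: azetvuk-os-di-d
1. 0 -> a / C _ C: inserts after position(s) 4, 9: azetavukosadid
2. f -> v, k -> g, s -> z, t -> d / V _ V: fires at position(s) 4, 8, 10: azedavugozadid
3. d -> t, v -> f / _ #: fires at position(s) 14: azedavugozadit
surface: azedavugozadit


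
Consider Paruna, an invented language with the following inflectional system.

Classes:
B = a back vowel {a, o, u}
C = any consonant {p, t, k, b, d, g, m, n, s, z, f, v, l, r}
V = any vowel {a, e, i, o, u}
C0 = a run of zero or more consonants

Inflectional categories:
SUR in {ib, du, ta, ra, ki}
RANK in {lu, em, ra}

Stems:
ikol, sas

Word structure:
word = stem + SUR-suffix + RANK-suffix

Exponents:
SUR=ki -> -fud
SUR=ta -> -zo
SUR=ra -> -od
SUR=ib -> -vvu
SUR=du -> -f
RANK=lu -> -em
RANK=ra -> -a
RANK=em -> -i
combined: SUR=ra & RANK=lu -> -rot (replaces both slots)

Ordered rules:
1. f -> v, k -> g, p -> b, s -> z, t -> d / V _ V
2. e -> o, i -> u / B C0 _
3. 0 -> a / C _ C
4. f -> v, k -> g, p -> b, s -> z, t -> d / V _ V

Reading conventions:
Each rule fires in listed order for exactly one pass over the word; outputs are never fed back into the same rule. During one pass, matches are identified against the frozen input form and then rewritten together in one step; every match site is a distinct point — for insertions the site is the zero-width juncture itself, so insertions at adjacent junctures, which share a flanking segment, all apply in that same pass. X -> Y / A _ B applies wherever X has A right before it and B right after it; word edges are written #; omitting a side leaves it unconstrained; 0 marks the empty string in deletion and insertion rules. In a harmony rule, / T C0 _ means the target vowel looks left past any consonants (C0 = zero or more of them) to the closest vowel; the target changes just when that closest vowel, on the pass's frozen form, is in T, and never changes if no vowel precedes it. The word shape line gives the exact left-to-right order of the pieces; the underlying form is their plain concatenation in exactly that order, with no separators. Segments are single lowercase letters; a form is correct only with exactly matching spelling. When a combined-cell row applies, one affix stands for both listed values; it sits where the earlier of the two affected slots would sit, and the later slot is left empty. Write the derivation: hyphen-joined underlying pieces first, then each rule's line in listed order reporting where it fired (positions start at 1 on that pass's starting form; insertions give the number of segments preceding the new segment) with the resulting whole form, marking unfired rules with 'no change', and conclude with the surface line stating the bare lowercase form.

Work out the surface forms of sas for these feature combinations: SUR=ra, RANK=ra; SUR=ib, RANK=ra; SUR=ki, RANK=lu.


cell SUR=ra, RANK=ra:
underlying: sas-od-a
1. f -> v, k -> g, p -> b, s -> z, t -> d / V _ V: fires at position(s) 3: sazoda
2. e -> o, i -> u / B C0 _: no change
3. 0 -> a / C _ C: no change
4. f -> v, k -> g, p -> b, s -> z, t -> d / V _ V: no change
surface: sazoda

cell SUR=ib, RANK=ra:
underlying: sas-vvu-a
1. f -> v, k -> g, p -> b, s -> z, t -> d / V _ V: no change
2. e -> o, i -> u / B C0 _: no change
3. 0 -> a / C _ C: inserts after position(s) 3, 4: sasavavua
4. f -> v, k -> g, p -> b, s -> z, t -> d / V _ V: fires at position(s) 3: sazavavua
surface: sazavavua

cell SUR=ki, RANK=lu:
underlying: sas-fud-em
1. f -> v, k -> g, p -> b, s -> z, t -> d / V _ V: no change
2. e -> o, i -> u / B C0 _: fires at position(s) 7: sasfudom
3. 0 -> a / C _ C: inserts after position(s) 3: sasafudom
4. f -> v, k -> g, p -> b, s -> z, t -> d / V _ V: fires at position(s) 3, 5: sazavudom
surface: sazavudom


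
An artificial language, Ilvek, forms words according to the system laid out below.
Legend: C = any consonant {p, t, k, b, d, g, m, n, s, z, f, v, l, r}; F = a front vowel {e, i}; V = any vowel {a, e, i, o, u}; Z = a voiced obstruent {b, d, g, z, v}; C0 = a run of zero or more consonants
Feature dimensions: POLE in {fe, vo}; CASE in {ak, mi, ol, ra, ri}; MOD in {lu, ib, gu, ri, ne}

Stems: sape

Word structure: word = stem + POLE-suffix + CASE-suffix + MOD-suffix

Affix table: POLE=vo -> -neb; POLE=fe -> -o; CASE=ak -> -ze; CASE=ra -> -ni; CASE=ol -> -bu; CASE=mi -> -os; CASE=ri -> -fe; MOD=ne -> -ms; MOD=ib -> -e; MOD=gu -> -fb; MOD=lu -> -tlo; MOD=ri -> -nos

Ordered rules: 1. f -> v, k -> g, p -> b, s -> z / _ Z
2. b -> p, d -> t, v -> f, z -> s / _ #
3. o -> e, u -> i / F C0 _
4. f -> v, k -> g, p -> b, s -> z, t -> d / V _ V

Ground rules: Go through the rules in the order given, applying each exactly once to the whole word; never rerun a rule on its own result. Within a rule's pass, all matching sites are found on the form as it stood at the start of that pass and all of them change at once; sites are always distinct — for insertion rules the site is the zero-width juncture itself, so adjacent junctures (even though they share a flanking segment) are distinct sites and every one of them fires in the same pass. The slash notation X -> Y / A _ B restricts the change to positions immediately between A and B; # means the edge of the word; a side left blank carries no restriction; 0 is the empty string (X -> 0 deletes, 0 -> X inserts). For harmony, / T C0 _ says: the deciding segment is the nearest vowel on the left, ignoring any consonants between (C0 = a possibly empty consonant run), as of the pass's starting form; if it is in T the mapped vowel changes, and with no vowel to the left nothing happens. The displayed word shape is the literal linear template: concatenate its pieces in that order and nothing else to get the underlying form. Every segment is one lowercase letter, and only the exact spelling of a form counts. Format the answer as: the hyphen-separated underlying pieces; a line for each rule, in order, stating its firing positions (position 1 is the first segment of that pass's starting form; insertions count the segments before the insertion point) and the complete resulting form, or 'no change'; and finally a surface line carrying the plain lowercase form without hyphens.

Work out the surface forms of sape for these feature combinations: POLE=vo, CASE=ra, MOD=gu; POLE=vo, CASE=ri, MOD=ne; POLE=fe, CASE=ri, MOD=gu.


cell POLE=vo, CASE=ra, MOD=gu:
underlying: sape-neb-ni-fb
1. f -> v, k -> g, p -> b, s -> z / _ Z: fires at position(s) 10: sapenebnivb
2. b -> p, d -> t, v -> f, z -> s / _ #: fires at position(s) 11: sapenebnivp
3. o -> e, u -> i / F C0 _: no change
4. f -> v, k -> g, p -> b, s -> z, t -> d / V _ V: fires at position(s) 3: sabenebnivp
surface: sabenebnivp

cell POLE=vo, CASE=ri, MOD=ne:
underlying: sape-neb-fe-ms
1. f -> v, k -> g, p -> b, s -> z / _ Z: no change
2. b -> p, d -> t, v -> f, z -> s / _ #: no change
3. o -> e, u -> i / F C0 _: no change
4. f -> v, k -> g, p -> b, s -> z, t -> d / V _ V: fires at position(s) 3: sabenebfems
surface: sabenebfems

cell POLE=fe, CASE=ri, MOD=gu:
underlying: sape-o-fe-fb
1. f -> v, k -> g, p -> b, s -> z / _ Z: fires at position(s) 8: sapeofevb
2. b -> p, d -> t, v -> f, z -> s / _ #: fires at position(s) 9: sapeofevp
3. o -> e, u -> i / F C0 _: fires at position(s) 5: sapeefevp
4. f -> v, k -> g, p -> b, s -> z, t -> d / V _ V: fires at position(s) 3, 6: sabeevevp
surface: sabeevevp


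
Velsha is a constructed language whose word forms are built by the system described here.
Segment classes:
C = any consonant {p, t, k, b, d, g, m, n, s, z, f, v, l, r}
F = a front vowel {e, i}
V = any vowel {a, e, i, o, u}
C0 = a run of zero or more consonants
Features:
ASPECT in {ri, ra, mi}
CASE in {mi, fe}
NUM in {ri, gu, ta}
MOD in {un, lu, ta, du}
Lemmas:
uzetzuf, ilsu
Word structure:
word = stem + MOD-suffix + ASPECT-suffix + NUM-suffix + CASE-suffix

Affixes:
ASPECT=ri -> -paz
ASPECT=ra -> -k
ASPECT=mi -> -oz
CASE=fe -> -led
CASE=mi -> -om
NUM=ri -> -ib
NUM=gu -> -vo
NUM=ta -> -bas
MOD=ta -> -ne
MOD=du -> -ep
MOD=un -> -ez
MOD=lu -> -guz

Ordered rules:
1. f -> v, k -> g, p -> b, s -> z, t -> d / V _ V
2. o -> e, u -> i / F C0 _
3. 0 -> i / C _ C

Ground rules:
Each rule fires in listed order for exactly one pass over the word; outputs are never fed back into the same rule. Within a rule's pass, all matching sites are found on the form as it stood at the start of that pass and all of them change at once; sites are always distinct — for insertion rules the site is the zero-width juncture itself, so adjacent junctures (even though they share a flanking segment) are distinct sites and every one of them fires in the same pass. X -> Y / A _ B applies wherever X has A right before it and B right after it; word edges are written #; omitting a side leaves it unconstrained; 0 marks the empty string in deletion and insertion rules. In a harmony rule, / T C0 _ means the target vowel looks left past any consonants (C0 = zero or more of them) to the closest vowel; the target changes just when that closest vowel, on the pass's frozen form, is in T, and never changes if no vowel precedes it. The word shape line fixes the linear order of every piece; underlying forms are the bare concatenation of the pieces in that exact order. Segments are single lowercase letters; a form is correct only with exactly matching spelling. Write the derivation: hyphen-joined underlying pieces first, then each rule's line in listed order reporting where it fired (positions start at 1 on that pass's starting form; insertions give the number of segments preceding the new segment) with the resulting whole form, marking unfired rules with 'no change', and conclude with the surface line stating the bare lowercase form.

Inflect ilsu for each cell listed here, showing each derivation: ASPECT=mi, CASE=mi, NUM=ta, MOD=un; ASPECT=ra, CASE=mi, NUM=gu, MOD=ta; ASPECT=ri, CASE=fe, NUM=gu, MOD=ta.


cell ASPECT=mi, CASE=mi, NUM=ta, MOD=un:
underlying: ilsu-ez-oz-bas-om
1. f -> v, k -> g, p -> b, s -> z, t -> d / V _ V: fires at position(s) 11: ilsuezozbazom
2. o -> e, u -> i / F C0 _: fires at position(s) 4, 7: ilsiezezbazom
3. 0 -> i / C _ C: inserts after position(s) 2, 8: ilisiezezibazom
surface: ilisiezezibazom

cell ASPECT=ra, CASE=mi, NUM=gu, MOD=ta:
underlying: ilsu-ne-k-vo-om
1. f -> v, k -> g, p -> b, s -> z, t -> d / V _ V: no change
2. o -> e, u -> i / F C0 _: fires at position(s) 4, 9: ilsinekveom
3. 0 -> i / C _ C: inserts after position(s) 2, 7: ilisinekiveom
surface: ilisinekiveom

cell ASPECT=ri, CASE=fe, NUM=gu, MOD=ta:
underlying: ilsu-ne-paz-vo-led
1. f -> v, k -> g, p -> b, s -> z, t -> d / V _ V: fires at position(s) 7: ilsunebazvoled
2. o -> e, u -> i / F C0 _: fires at position(s) 4: ilsinebazvoled
3. 0 -> i / C _ C: inserts after position(s) 2, 9: ilisinebazivoled
surface: ilisinebazivoled


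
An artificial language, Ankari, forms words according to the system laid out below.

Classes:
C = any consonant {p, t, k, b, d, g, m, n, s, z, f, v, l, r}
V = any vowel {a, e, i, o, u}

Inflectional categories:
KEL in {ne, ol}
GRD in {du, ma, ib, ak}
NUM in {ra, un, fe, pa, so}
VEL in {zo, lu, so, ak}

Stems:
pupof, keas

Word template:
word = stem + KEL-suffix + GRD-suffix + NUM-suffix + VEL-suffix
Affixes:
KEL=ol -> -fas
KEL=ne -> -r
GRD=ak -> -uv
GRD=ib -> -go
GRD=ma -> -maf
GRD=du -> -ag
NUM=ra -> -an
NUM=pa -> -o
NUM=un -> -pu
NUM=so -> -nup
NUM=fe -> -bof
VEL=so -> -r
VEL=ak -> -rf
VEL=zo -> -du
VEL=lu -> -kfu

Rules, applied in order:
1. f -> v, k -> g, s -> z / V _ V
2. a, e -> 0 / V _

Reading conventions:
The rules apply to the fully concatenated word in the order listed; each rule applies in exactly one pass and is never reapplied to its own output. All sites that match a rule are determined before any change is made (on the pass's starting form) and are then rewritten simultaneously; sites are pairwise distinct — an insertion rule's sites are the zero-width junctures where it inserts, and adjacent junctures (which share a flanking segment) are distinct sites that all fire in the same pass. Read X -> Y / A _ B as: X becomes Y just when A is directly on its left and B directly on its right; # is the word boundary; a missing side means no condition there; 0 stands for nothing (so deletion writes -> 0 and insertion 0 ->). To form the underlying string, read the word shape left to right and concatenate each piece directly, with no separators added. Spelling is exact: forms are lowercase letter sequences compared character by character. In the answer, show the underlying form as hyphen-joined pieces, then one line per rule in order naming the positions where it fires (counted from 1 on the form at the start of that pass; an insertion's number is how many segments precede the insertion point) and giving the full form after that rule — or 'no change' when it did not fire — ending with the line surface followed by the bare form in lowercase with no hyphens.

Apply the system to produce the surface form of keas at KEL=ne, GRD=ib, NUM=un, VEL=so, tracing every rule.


underlying: keas-r-go-pu-r
1. f -> v, k -> g, s -> z / V _ V: no change
2. a, e -> 0 / V _: fires at position(s) 3: kesrgopur
surface: kesrgopur


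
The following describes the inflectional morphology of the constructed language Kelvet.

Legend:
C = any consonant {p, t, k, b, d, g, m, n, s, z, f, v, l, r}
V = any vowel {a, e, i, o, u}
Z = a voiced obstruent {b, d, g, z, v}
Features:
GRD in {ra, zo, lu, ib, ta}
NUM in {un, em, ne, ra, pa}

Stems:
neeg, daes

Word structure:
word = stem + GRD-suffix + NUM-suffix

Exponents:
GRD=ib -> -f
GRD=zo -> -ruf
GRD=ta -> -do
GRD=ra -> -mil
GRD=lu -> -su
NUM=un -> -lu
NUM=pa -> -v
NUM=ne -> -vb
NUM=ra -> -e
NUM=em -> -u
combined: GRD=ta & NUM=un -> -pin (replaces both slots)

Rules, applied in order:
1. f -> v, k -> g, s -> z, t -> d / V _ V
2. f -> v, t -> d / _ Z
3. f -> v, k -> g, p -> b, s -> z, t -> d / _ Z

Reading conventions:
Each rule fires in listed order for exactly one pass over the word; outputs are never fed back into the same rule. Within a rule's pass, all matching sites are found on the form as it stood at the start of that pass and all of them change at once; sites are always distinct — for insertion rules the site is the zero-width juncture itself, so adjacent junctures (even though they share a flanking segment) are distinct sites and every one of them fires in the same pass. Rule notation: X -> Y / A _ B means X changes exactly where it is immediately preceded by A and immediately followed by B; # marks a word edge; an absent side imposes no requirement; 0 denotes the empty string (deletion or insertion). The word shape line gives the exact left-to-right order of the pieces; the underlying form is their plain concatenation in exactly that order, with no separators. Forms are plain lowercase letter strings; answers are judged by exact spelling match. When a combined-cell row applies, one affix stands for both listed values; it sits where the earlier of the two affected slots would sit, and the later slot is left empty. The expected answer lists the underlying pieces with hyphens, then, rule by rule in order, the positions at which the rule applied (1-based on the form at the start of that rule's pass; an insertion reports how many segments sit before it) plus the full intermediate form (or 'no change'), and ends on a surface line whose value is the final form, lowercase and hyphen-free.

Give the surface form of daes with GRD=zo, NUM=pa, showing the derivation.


underlying: daes-ruf-v
1. f -> v, k -> g, s -> z, t -> d / V _ V: no change
2. f -> v, t -> d / _ Z: fires at position(s) 7: daesruvv
3. f -> v, k -> g, p -> b, s -> z, t -> d / _ Z: no change
surface: daesruvv


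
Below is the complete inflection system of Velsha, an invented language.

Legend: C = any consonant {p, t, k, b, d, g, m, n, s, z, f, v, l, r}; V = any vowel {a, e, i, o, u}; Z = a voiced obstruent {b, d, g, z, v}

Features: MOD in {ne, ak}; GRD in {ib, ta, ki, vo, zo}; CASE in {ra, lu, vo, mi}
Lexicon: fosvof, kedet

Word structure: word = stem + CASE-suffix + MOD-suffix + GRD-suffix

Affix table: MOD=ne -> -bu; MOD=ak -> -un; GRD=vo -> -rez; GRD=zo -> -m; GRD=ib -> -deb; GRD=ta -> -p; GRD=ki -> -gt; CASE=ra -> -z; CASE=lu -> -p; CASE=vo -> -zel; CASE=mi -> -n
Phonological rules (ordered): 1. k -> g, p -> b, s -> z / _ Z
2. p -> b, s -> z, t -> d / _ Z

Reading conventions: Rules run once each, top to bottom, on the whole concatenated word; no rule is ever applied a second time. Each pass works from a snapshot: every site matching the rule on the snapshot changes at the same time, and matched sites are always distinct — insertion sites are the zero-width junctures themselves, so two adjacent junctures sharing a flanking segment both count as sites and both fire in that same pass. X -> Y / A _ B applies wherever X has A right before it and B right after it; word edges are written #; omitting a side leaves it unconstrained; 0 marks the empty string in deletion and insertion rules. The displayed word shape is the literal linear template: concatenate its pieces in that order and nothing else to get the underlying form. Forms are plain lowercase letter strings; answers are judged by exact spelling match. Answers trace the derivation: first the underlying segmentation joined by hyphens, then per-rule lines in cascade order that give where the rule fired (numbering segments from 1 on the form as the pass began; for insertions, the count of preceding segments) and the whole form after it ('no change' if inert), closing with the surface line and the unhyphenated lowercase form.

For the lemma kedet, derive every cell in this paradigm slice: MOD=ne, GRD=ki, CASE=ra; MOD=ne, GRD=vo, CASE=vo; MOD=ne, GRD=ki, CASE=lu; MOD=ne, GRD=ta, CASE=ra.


cell MOD=ne, GRD=ki, CASE=ra:
underlying: kedet-z-bu-gt
1. k -> g, p -> b, s -> z / _ Z: no change
2. p -> b, s -> z, t -> d / _ Z: fires at position(s) 5: kededzbugt
surface: kededzbugt

cell MOD=ne, GRD=vo, CASE=vo:
underlying: kedet-zel-bu-rez
1. k -> g, p -> b, s -> z / _ Z: no change
2. p -> b, s -> z, t -> d / _ Z: fires at position(s) 5: kededzelburez
surface: kededzelburez

cell MOD=ne, GRD=ki, CASE=lu:
underlying: kedet-p-bu-gt
1. k -> g, p -> b, s -> z / _ Z: fires at position(s) 6: kedetbbugt
2. p -> b, s -> z, t -> d / _ Z: fires at position(s) 5: kededbbugt
surface: kededbbugt

cell MOD=ne, GRD=ta, CASE=ra:
underlying: kedet-z-bu-p
1. k -> g, p -> b, s -> z / _ Z: no change
2. p -> b, s -> z, t -> d / _ Z: fires at position(s) 5: kededzbup
surface: kededzbup


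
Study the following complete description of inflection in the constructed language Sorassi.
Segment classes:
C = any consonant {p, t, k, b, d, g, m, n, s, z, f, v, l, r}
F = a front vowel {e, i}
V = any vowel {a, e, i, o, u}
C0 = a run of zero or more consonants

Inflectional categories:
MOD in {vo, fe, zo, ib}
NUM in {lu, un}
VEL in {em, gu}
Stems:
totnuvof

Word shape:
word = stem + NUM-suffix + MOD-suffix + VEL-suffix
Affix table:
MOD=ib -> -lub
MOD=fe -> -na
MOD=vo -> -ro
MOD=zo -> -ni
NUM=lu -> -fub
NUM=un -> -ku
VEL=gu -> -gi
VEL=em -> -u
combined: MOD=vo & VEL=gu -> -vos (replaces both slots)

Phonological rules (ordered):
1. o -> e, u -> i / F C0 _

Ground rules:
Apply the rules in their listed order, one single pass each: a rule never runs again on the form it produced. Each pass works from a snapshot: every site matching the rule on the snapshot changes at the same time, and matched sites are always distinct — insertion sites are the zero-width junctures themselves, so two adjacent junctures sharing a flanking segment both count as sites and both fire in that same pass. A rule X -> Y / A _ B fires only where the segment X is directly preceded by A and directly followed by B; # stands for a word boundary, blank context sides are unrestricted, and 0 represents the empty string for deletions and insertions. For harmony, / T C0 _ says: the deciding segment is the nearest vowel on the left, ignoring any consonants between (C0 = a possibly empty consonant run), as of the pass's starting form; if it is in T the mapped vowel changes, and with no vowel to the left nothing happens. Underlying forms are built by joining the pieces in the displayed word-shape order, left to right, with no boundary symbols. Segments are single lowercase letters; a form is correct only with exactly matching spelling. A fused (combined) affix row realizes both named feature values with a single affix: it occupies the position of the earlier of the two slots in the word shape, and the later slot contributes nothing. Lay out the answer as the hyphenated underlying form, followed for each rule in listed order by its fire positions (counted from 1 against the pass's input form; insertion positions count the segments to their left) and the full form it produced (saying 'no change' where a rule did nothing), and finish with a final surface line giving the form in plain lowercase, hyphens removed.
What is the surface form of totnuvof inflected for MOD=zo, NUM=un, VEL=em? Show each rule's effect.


underlying: totnuvof-ku-ni-u
1. o -> e, u -> i / F C0 _: fires at position(s) 13: totnuvofkunii
surface: totnuvofkunii


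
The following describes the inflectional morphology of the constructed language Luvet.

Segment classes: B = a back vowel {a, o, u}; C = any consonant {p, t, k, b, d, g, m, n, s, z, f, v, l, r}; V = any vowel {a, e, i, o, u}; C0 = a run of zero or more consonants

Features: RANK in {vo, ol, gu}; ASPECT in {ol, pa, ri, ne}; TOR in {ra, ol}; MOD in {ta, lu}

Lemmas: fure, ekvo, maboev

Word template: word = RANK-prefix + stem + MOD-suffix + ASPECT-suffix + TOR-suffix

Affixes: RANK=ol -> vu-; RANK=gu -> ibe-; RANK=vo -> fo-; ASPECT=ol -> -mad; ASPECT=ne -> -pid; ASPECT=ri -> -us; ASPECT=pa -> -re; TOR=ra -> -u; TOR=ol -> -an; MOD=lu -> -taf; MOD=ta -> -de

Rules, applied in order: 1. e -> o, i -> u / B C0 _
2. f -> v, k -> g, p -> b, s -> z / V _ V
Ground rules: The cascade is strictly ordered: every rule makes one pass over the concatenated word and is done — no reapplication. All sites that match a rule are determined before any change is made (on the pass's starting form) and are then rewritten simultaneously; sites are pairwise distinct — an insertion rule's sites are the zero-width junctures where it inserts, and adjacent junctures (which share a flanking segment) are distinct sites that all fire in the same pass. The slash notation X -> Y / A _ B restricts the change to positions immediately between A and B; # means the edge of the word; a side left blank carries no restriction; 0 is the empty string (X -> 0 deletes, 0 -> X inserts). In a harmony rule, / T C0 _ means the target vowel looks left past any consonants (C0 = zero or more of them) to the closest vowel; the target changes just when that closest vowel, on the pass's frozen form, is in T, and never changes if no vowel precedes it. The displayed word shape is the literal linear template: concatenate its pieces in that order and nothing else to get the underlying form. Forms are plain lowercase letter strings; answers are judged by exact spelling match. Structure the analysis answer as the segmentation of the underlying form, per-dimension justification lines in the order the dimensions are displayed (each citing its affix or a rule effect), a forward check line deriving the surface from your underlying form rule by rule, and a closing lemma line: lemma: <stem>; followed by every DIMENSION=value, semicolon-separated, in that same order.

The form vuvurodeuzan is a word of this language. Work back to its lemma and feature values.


underlying: vu-fure-de-us-an
RANK=ol - signalled by the affix vu-
ASPECT=ri - signalled by the affix -us
TOR=ol - signalled by the affix -an
MOD=ta - signalled by the affix -de
check: vufuredeusan -> vufurodeusan -> vuvurodeuzan
lemma: fure; RANK=ol; ASPECT=ri; TOR=ol; MOD=ta


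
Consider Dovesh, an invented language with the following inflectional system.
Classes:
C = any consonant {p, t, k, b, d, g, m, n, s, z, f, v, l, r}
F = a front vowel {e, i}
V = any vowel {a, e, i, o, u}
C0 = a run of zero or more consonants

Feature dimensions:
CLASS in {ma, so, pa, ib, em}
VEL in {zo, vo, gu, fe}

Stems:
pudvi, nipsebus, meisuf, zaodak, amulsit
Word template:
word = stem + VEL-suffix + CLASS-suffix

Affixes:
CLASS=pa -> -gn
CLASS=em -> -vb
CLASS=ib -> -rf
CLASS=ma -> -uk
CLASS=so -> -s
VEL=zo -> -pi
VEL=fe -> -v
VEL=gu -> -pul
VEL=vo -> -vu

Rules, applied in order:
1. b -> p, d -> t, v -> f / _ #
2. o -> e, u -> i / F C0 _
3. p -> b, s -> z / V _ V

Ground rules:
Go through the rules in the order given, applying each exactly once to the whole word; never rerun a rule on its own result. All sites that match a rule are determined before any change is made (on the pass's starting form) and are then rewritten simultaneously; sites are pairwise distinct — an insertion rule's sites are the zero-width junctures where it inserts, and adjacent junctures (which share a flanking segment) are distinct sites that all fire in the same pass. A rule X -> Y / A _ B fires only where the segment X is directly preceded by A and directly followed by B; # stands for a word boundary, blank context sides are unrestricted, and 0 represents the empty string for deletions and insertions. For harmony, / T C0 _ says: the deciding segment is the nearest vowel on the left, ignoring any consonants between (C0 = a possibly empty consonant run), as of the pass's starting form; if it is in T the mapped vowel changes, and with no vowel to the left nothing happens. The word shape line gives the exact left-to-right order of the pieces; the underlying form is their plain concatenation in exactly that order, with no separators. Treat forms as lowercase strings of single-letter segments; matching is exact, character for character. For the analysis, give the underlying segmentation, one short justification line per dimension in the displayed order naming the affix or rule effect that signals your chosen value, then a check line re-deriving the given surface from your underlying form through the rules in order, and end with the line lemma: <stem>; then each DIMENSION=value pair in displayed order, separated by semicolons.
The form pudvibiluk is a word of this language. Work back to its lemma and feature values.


underlying: pudvi-pul-uk
CLASS=ma - signalled by the affix -uk
VEL=gu - signalled by the affix -pul
check: pudvipuluk -> pudvipuluk -> pudvipiluk -> pudvibiluk
lemma: pudvi; CLASS=ma; VEL=gu


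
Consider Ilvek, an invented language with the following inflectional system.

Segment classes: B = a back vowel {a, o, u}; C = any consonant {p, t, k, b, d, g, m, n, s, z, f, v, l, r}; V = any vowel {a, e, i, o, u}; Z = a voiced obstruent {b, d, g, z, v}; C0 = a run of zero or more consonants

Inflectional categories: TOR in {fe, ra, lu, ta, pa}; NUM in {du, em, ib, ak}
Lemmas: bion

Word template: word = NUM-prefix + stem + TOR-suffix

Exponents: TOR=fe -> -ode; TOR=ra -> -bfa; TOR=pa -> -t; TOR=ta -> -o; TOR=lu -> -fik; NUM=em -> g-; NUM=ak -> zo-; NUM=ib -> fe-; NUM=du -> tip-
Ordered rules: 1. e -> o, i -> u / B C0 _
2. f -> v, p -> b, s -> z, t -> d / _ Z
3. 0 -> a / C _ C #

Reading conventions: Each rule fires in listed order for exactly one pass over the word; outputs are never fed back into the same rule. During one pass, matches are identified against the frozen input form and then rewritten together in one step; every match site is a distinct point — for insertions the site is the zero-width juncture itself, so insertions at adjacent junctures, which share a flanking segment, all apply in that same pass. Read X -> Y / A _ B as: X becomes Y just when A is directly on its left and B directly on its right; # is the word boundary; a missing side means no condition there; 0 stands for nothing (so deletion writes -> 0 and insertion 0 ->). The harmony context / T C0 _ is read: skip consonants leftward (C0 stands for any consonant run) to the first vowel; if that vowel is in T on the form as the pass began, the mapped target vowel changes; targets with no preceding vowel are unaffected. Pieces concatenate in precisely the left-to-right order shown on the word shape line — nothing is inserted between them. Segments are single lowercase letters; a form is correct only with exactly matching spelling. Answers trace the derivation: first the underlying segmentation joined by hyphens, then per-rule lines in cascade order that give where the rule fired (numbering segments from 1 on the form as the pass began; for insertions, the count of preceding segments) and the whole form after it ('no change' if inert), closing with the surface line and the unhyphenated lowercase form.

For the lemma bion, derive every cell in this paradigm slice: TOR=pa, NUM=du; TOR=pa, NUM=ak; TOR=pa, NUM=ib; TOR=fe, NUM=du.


cell TOR=pa, NUM=du:
underlying: tip-bion-t
1. e -> o, i -> u / B C0 _: no change
2. f -> v, p -> b, s -> z, t -> d / _ Z: fires at position(s) 3: tibbiont
3. 0 -> a / C _ C #: inserts after position(s) 7: tibbionat
surface: tibbionat

cell TOR=pa, NUM=ak:
underlying: zo-bion-t
1. e -> o, i -> u / B C0 _: fires at position(s) 4: zobuont
2. f -> v, p -> b, s -> z, t -> d / _ Z: no change
3. 0 -> a / C _ C #: inserts after position(s) 6: zobuonat
surface: zobuonat

cell TOR=pa, NUM=ib:
underlying: fe-bion-t
1. e -> o, i -> u / B C0 _: no change
2. f -> v, p -> b, s -> z, t -> d / _ Z: no change
3. 0 -> a / C _ C #: inserts after position(s) 6: febionat
surface: febionat

cell TOR=fe, NUM=du:
underlying: tip-bion-ode
1. e -> o, i -> u / B C0 _: fires at position(s) 10: tipbionodo
2. f -> v, p -> b, s -> z, t -> d / _ Z: fires at position(s) 3: tibbionodo
3. 0 -> a / C _ C #: no change
surface: tibbionodo
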